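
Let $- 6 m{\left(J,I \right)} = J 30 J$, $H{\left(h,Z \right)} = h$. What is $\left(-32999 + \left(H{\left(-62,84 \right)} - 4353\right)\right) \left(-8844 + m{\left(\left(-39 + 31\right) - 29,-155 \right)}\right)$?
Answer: $586988246$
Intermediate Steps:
$m{\left(J,I \right)} = - 5 J^{2}$ ($m{\left(J,I \right)} = - \frac{J 30 J}{6} = - \frac{30 J J}{6} = - \frac{30 J^{2}}{6} = - 5 J^{2}$)
$\left(-32999 + \left(H{\left(-62,84 \right)} - 4353\right)\right) \left(-8844 + m{\left(\left(-39 + 31\right) - 29,-155 \right)}\right) = \left(-32999 - 4415\right) \left(-8844 - 5 \left(\left(-39 + 31\right) - 29\right)^{2}\right) = \left(-32999 - 4415\right) \left(-8844 - 5 \left(-8 - 29\right)^{2}\right) = - 37414 \left(-8844 - 5 \left(-37\right)^{2}\right) = - 37414 \left(-8844 - 6845\right) = \left(-37414\right) \left(-15689\right) = 586988246$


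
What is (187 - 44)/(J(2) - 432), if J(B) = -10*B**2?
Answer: -143/472 ≈ -0.30297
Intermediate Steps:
(187 - 44)/(J(2) - 432) = (187 - 44)/(-10*2**2 - 432) = 143/(-10*4 - 432) = 143/(-40 - 432) = 143/(-472) = 143*(-1/472) = -143/472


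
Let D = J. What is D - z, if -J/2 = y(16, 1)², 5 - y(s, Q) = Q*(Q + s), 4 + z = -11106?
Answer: 10822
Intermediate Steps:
z = -11110 (z = -4 - 11106 = -11110)
y(s, Q) = 5 - Q*(Q + s)
J = -288 (J = -2*(5 - 1*1² - 1*1*16)² = -2*(5 - 1*1 - 16)² = -2*(5 - 1 - 16)² = -2*(-12)² = -2*144 = -288)
D = -288
D - z = -288 - 1*(-11110) = -288 + 11110 = 10822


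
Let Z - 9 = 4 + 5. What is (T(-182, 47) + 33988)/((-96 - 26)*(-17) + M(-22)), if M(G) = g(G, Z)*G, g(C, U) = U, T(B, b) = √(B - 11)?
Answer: 16994/839 + I*√193/1678 ≈ 20.255 + 0.0082792*I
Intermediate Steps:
T(B, b) = √(-11 + B)
Z = 18 (Z = 9 + (4 + 5) = 9 + 9 = 18)
M(G) = 18*G
(T(-182, 47) + 33988)/((-96 - 26)*(-17) + M(-22)) = (√(-11 - 182) + 33988)/((-96 - 26)*(-17) + 18*(-22)) = (√(-193) + 33988)/(-122*(-17) - 396) = (I*√193 + 33988)/(2074 - 396) = (33988 + I*√193)/1678 = (33988 + I*√193)*(1/1678) = 16994/839 + I*√193/1678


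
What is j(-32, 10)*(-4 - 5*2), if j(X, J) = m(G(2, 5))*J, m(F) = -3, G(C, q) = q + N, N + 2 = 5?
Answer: 420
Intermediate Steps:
N = 3 (N = -2 + 5 = 3)
G(C, q) = 3 + q (G(C, q) = q + 3 = 3 + q)
j(X, J) = -3*J
j(-32, 10)*(-4 - 5*2) = (-3*10)*(-4 - 5*2) = -30*(-4 - 10) = -30*(-14) = 420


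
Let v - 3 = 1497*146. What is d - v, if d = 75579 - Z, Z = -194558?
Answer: 51572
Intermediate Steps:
v = 218565 (v = 3 + 1497*146 = 3 + 218562 = 218565)
d = 270137 (d = 75579 - 1*(-194558) = 75579 + 194558 = 270137)
d - v = 270137 - 1*218565 = 270137 - 218565 = 51572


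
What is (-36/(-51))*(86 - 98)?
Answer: -144/17 ≈ -8.4706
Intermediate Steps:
(-36/(-51))*(86 - 98) = -36*(-1/51)*(-12) = (12/17)*(-12) = -144/17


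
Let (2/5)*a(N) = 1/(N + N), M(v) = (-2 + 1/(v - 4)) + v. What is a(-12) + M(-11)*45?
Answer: -28229/48 ≈ -588.10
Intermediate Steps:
M(v) = -2 + v + 1/(-4 + v) (M(v) = (-2 + 1/(-4 + v)) + v = -2 + v + 1/(-4 + v))
a(N) = 5/(4*N) (a(N) = 5/(2*(N + N)) = 5/(2*((2*N))) = 5*(1/(2*N))/2 = 5/(4*N))
a(-12) + M(-11)*45 = (5/4)/(-12) + ((9 + (-11)² - 6*(-11))/(-4 - 11))*45 = (5/4)*(-1/12) + ((9 + 121 + 66)/(-15))*45 = -5/48 - 1/15*196*45 = -5/48 - 196/15*45 = -5/48 - 588 = -28229/48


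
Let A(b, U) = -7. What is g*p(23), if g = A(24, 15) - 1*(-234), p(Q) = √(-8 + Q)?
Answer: 227*√15 ≈ 879.17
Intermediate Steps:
g = 227 (g = -7 - 1*(-234) = -7 + 234 = 227)
g*p(23) = 227*√(-8 + 23) = 227*√15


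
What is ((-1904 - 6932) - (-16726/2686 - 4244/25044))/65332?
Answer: -37121961781/274672812318 ≈ -0.13515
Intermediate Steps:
((-1904 - 6932) - (-16726/2686 - 4244/25044))/65332 = (-8836 - (-16726*1/2686 - 4244*1/25044))*(1/65332) = (-8836 - (-8363/1343 - 1061/6261))*(1/65332) = (-8836 - 1*(-53785666/8408523))*(1/65332) = (-8836 + 53785666/8408523)*(1/65332) = -74243923562/8408523*1/65332 = -37121961781/274672812318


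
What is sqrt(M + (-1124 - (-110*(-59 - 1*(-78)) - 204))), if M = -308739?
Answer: I*sqrt(307569) ≈ 554.59*I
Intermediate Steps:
sqrt(M + (-1124 - (-110*(-59 - 1*(-78)) - 204))) = sqrt(-308739 + (-1124 - (-110*(-59 - 1*(-78)) - 204))) = sqrt(-308739 + (-1124 - (-110*(-59 + 78) - 204))) = sqrt(-308739 + (-1124 - (-110*19 - 204))) = sqrt(-308739 + (-1124 - (-2090 - 204))) = sqrt(-308739 + (-1124 - 1*(-2294))) = sqrt(-308739 + (-1124 + 2294)) = sqrt(-308739 + 1170) = sqrt(-307569) = I*sqrt(307569)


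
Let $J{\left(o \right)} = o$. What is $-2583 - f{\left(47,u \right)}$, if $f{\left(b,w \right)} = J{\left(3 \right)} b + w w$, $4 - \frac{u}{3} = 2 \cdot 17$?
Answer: $-10824$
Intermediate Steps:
$u = -90$ ($u = 12 - 3 \cdot 2 \cdot 17 = 12 - 102 = -90$)
$f{\left(b,w \right)} = w^{2} + 3 b$ ($f{\left(b,w \right)} = 3 b + w w = 3 b + w^{2} = w^{2} + 3 b$)
$-2583 - f{\left(47,u \right)} = -2583 - \left(\left(-90\right)^{2} + 3 \cdot 47\right) = -2583 - \left(8100 + 141\right) = -2583 - 8241 = -10824$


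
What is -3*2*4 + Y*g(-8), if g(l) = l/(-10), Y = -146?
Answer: -704/5 ≈ -140.80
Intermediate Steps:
g(l) = -l/10 (g(l) = l*(-⅒) = -l/10)
-3*2*4 + Y*g(-8) = -3*2*4 - (-73)*(-8)/5 = -6*4 - 146*⅘ = -24 - 584/5 = -704/5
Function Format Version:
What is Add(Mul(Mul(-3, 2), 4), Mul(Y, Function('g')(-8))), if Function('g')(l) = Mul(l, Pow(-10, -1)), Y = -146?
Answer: Rational(-704, 5) ≈ -140.80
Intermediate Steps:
Function('g')(l) = Mul(Rational(-1, 10), l) (Function('g')(l) = Mul(l, Rational(-1, 10)) = Mul(Rational(-1, 10), l))
Add(Mul(Mul(-3, 2), 4), Mul(Y, Function('g')(-8))) = Add(Mul(Mul(-3, 2), 4), Mul(-146, Mul(Rational(-1, 10), -8))) = Add(Mul(-6, 4), Mul(-146, Rational(4, 5))) = Add(-24, Rational(-584, 5)) = Rational(-704, 5)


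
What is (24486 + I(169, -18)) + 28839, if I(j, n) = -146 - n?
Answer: 53197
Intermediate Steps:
(24486 + I(169, -18)) + 28839 = (24486 + (-146 - 1*(-18))) + 28839 = (24486 + (-146 + 18)) + 28839 = (24486 - 128) + 28839 = 24358 + 28839 = 53197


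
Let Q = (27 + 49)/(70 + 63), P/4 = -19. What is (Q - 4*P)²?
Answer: 4545424/49 ≈ 92764.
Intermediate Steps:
P = -76 (P = 4*(-19) = -76)
Q = 4/7 (Q = 76/133 = 76*(1/133) = 4/7 ≈ 0.57143)
(Q - 4*P)² = (4/7 - 4*(-76))² = (4/7 + 304)² = (2132/7)² = 4545424/49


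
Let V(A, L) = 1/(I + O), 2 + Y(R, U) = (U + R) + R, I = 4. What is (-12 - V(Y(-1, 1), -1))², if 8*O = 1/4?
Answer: 2496400/16641 ≈ 150.02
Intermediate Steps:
Y(R, U) = -2 + U + 2*R (Y(R, U) = -2 + ((U + R) + R) = -2 + ((R + U) + R) = -2 + (U + 2*R) = -2 + U + 2*R)
O = 1/32 (O = (1/4)/8 = (1*(¼))/8 = (⅛)*(¼) = 1/32 ≈ 0.031250)
V(A, L) = 32/129 (V(A, L) = 1/(4 + 1/32) = 1/(129/32) = 32/129)
(-12 - V(Y(-1, 1), -1))² = (-12 - 1*32/129)² = (-12 - 32/129)² = (-1580/129)² = 2496400/16641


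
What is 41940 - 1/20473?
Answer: 858637619/20473 ≈ 41940.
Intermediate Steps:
41940 - 1/20473 = 858637619/20473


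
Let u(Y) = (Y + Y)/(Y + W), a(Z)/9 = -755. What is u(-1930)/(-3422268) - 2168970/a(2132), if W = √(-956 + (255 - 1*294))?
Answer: 30729511974008948/96270134785443 - 193*I*√995/637550561493 ≈ 319.2 - 9.5489e-9*I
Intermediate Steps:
W = I*√995 (W = √(-956 + (255 - 294)) = √(-956 - 39) = √(-995) = I*√995 ≈ 31.544*I)
a(Z) = -6795 (a(Z) = 9*(-755) = -6795)
u(Y) = 2*Y/(Y + I*√995) (u(Y) = (Y + Y)/(Y + I*√995) = (2*Y)/(Y + I*√995) = 2*Y/(Y + I*√995))
u(-1930)/(-3422268) - 2168970/a(2132) = (2*(-1930)/(-1930 + I*√995))/(-3422268) - 2168970/(-6795) = -3860/(-1930 + I*√995)*(-1/3422268) - 2168970*(-1/6795) = 965/(855567*(-1930 + I*√995)) + 144598/453 = 144598/453 + 965/(855567*(-1930 + I*√995))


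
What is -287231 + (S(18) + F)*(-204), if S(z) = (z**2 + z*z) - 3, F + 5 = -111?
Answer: -395147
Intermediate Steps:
F = -116 (F = -5 - 111 = -116)
S(z) = -3 + 2*z**2 (S(z) = (z**2 + z**2) - 3 = 2*z**2 - 3 = -3 + 2*z**2)
-287231 + (S(18) + F)*(-204) = -287231 + ((-3 + 2*18**2) - 116)*(-204) = -287231 + ((-3 + 2*324) - 116)*(-204) = -287231 + ((-3 + 648) - 116)*(-204) = -287231 + (645 - 116)*(-204) = -287231 + 529*(-204) = -287231 - 107916 = -395147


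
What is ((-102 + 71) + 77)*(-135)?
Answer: -6210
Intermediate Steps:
((-102 + 71) + 77)*(-135) = (-31 + 77)*(-135) = 46*(-135) = -6210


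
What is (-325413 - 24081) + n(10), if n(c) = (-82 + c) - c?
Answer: -349576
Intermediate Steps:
n(c) = -82
(-325413 - 24081) + n(10) = (-325413 - 24081) - 82 = -349494 - 82 = -349576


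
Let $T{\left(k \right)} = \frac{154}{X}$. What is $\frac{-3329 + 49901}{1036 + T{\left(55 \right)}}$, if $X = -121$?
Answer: $\frac{85382}{1897} \approx 45.009$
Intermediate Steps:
$T{\left(k \right)} = - \frac{14}{11}$ ($T{\left(k \right)} = \frac{154}{-121} = 154 \left(- \frac{1}{121}\right) = - \frac{14}{11}$)
$\frac{-3329 + 49901}{1036 + T{\left(55 \right)}} = \frac{-3329 + 49901}{1036 - \frac{14}{11}} = \frac{46572}{\frac{11382}{11}} = 46572 \cdot \frac{11}{11382} = \frac{85382}{1897}$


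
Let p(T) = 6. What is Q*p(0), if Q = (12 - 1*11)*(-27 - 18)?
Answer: -270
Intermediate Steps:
Q = -45 (Q = (12 - 11)*(-45) = 1*(-45) = -45)
Q*p(0) = -45*6 = -270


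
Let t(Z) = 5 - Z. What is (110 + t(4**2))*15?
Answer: 1485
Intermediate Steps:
(110 + t(4**2))*15 = (110 + (5 - 1*4**2))*15 = (110 + (5 - 1*16))*15 = (110 + (5 - 16))*15 = (110 - 11)*15 = 99*15 = 1485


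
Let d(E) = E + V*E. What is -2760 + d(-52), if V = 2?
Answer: -2916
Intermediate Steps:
d(E) = 3*E (d(E) = E + 2*E = 3*E)
-2760 + d(-52) = -2760 + 3*(-52) = -2760 - 156 = -2916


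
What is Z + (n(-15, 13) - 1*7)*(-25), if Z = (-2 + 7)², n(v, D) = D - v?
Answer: -500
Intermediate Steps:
Z = 25 (Z = 5² = 25)
Z + (n(-15, 13) - 1*7)*(-25) = 25 + ((13 - 1*(-15)) - 1*7)*(-25) = 25 + ((13 + 15) - 7)*(-25) = 25 + (28 - 7)*(-25) = 25 + 21*(-25) = 25 - 525 = -500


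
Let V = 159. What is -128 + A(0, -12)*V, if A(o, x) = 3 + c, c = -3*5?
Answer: -2036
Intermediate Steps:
c = -15
A(o, x) = -12 (A(o, x) = 3 - 15 = -12)
-128 + A(0, -12)*V = -128 - 12*159 = -128 - 1908 = -2036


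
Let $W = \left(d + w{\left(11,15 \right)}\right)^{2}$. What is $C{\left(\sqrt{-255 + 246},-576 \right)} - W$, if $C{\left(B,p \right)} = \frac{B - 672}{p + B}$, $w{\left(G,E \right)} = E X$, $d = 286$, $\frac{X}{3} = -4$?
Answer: $- \frac{414172131}{36865} + \frac{32 i}{36865} \approx -11235.0 + 0.00086803 i$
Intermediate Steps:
$X = -12$ ($X = 3 \left(-4\right) = -12$)
$w{\left(G,E \right)} = - 12 E$ ($w{\left(G,E \right)} = E \left(-12\right) = - 12 E$)
$C{\left(B,p \right)} = \frac{-672 + B}{B + p}$
$W = 11236$ ($W = \left(286 - 180\right)^{2} = 106^{2} = 11236$)
$C{\left(\sqrt{-255 + 246},-576 \right)} - W = \frac{-672 + \sqrt{-255 + 246}}{\sqrt{-255 + 246} - 576} - 11236 = \frac{-672 + \sqrt{-9}}{\sqrt{-9} - 576} - 11236 = \frac{-672 + 3 i}{3 i - 576} - 11236 = \frac{-672 + 3 i}{-576 + 3 i} - 11236 = \frac{-576 - 3 i}{331785} \left(-672 + 3 i\right) - 11236 = \frac{\left(-672 + 3 i\right) \left(-576 - 3 i\right)}{331785} - 11236 = -11236 + \frac{\left(-672 + 3 i\right) \left(-576 - 3 i\right)}{331785}$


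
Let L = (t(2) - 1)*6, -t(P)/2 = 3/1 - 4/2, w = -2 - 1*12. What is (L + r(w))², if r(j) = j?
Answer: 1024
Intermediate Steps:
w = -14 (w = -2 - 12 = -14)
t(P) = -2 (t(P) = -2*(3/1 - 4/2) = -2*(3*1 - 4*½) = -2*(3 - 2) = -2*1 = -2)
L = -18 (L = (-2 - 1)*6 = -3*6 = -18)
(L + r(w))² = (-18 - 14)² = (-32)² = 1024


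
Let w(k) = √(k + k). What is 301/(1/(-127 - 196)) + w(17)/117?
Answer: -97223 + √34/117 ≈ -97223.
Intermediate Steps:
w(k) = √2*√k (w(k) = √(2*k) = √2*√k)
301/(1/(-127 - 196)) + w(17)/117 = 301/(1/(-127 - 196)) + (√2*√17)/117 = 301/(1/(-323)) + √34*(1/117) = 301/(-1/323) + √34/117 = 301*(-323) + √34/117 = -97223 + √34/117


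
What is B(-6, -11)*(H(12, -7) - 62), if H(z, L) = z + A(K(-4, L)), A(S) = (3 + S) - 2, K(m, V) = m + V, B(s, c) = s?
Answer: 360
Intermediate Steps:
K(m, V) = V + m
A(S) = 1 + S
H(z, L) = -3 + L + z (H(z, L) = z + (1 + (L - 4)) = z + (1 + (-4 + L)) = z + (-3 + L) = -3 + L + z)
B(-6, -11)*(H(12, -7) - 62) = -6*((-3 - 7 + 12) - 62) = -6*(2 - 62) = -6*(-60) = 360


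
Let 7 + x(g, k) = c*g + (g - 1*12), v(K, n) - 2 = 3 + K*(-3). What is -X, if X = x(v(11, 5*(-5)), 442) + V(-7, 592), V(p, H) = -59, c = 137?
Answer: 3942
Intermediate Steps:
v(K, n) = 5 - 3*K (v(K, n) = 2 + (3 + K*(-3)) = 2 + (3 - 3*K) = 5 - 3*K)
x(g, k) = -19 + 138*g (x(g, k) = -7 + (137*g + (g - 1*12)) = -7 + (137*g + (g - 12)) = -7 + (137*g + (-12 + g)) = -7 + (-12 + 138*g) = -19 + 138*g)
X = -3942 (X = (-19 + 138*(5 - 3*11)) - 59 = (-19 + 138*(5 - 33)) - 59 = (-19 + 138*(-28)) - 59 = (-19 - 3864) - 59 = -3883 - 59 = -3942)
-X = -1*(-3942) = 3942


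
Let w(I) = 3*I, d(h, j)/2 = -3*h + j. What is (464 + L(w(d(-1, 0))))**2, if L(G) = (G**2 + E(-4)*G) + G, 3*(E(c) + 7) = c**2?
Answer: 602176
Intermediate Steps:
d(h, j) = -6*h + 2*j (d(h, j) = 2*(-3*h + j) = 2*(j - 3*h) = -6*h + 2*j)
E(c) = -7 + c**2/3
L(G) = G**2 - 2*G/3 (L(G) = (G**2 + (-7 + (1/3)*(-4)**2)*G) + G = (G**2 + (-7 + (1/3)*16)*G) + G = (G**2 + (-7 + 16/3)*G) + G = (G**2 - 5*G/3) + G = G**2 - 2*G/3)
(464 + L(w(d(-1, 0))))**2 = (464 + (3*(-6*(-1) + 2*0))*(-2 + 3*(3*(-6*(-1) + 2*0)))/3)**2 = (464 + (3*(6 + 0))*(-2 + 3*(3*(6 + 0)))/3)**2 = (464 + (3*6)*(-2 + 3*(3*6))/3)**2 = (464 + (1/3)*18*(-2 + 3*18))**2 = (464 + (1/3)*18*(-2 + 54))**2 = (464 + (1/3)*18*52)**2 = (464 + 312)**2 = 776**2 = 602176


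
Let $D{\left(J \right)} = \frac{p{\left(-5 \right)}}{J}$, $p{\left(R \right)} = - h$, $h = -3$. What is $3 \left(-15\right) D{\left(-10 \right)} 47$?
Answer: $\frac{1269}{2} \approx 634.5$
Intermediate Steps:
$p{\left(R \right)} = 3$ ($p{\left(R \right)} = \left(-1\right) \left(-3\right) = 3$)
$D{\left(J \right)} = \frac{3}{J}$
$3 \left(-15\right) D{\left(-10 \right)} 47 = 3 \left(-15\right) \frac{3}{-10} \cdot 47 = - 45 \cdot 3 \left(- \frac{1}{10}\right) 47 = \left(-45\right) \left(- \frac{3}{10}\right) 47 = \frac{27}{2} \cdot 47 = \frac{1269}{2}$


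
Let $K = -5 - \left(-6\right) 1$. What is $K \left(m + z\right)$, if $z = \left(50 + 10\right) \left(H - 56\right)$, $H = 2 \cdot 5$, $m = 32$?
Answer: $-2728$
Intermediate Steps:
$K = 1$ ($K = -5 - -6 = -5 + 6 = 1$)
$H = 10$
$z = -2760$ ($z = \left(50 + 10\right) \left(10 - 56\right) = 60 \left(-46\right) = -2760$)
$K \left(m + z\right) = 1 \left(32 - 2760\right) = 1 \left(-2728\right) = -2728$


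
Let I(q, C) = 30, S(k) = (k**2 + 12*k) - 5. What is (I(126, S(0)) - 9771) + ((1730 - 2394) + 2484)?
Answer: -7921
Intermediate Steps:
S(k) = -5 + k**2 + 12*k
(I(126, S(0)) - 9771) + ((1730 - 2394) + 2484) = (30 - 9771) + ((1730 - 2394) + 2484) = -9741 + (-664 + 2484) = -9741 + 1820 = -7921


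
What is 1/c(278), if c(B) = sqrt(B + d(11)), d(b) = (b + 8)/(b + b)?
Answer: sqrt(134970)/6135 ≈ 0.059883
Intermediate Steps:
d(b) = (8 + b)/(2*b) (d(b) = (8 + b)/((2*b)) = (8 + b)*(1/(2*b)) = (8 + b)/(2*b))
c(B) = sqrt(19/22 + B) (c(B) = sqrt(B + (1/2)*(8 + 11)/11) = sqrt(B + (1/2)*(1/11)*19) = sqrt(B + 19/22) = sqrt(19/22 + B))
1/c(278) = 1/(sqrt(418 + 484*278)/22) = 1/(sqrt(418 + 134552)/22) = 1/(sqrt(134970)/22) = sqrt(134970)/6135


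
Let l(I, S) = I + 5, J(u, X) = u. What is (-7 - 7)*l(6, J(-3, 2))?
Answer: -154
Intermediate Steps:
l(I, S) = 5 + I
(-7 - 7)*l(6, J(-3, 2)) = (-7 - 7)*(5 + 6) = -14*11 = -154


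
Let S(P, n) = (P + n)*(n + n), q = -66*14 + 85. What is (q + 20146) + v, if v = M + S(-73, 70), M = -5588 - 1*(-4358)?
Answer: 17657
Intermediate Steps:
q = -839 (q = -924 + 85 = -839)
M = -1230 (M = -5588 + 4358 = -1230)
S(P, n) = 2*n*(P + n) (S(P, n) = (P + n)*(2*n) = 2*n*(P + n))
v = -1650 (v = -1230 + 2*70*(-73 + 70) = -1230 + 2*70*(-3) = -1230 - 420 = -1650)
(q + 20146) + v = (-839 + 20146) - 1650 = 19307 - 1650 = 17657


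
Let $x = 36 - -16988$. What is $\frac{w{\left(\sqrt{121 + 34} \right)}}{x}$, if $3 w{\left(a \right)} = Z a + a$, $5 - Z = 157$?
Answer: $- \frac{151 \sqrt{155}}{51072} \approx -0.03681$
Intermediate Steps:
$Z = -152$ ($Z = 5 - 157 = -152$)
$w{\left(a \right)} = - \frac{151 a}{3}$ ($w{\left(a \right)} = \frac{- 152 a + a}{3} = \frac{\left(-151\right) a}{3} = - \frac{151 a}{3}$)
$x = 17024$ ($x = 36 + 16988 = 17024$)
$\frac{w{\left(\sqrt{121 + 34} \right)}}{x} = \frac{\left(- \frac{151}{3}\right) \sqrt{121 + 34}}{17024} = - \frac{151 \sqrt{155}}{3} \cdot \frac{1}{17024} = - \frac{151 \sqrt{155}}{51072}$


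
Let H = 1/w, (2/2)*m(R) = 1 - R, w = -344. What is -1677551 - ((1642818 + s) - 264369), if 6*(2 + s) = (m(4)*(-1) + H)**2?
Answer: -2169808538929/710016 ≈ -3.0560e+6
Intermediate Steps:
m(R) = 1 - R
H = -1/344 (H = 1/(-344) = -1/344 ≈ -0.0029070)
s = -357071/710016 (s = -2 + ((1 - 1*4)*(-1) - 1/344)**2/6 = -2 + ((1 - 4)*(-1) - 1/344)**2/6 = -2 + (-3*(-1) - 1/344)**2/6 = -2 + (3 - 1/344)**2/6 = -2 + (1031/344)**2/6 = -2 + (1/6)*(1062961/118336) = -2 + 1062961/710016 = -357071/710016 ≈ -0.50291)
-1677551 - ((1642818 + s) - 264369) = -1677551 - ((1642818 - 357071/710016) - 264369) = -1677551 - (1166426708017/710016 - 264369) = -1677551 - 1*978720488113/710016 = -1677551 - 978720488113/710016 = -2169808538929/710016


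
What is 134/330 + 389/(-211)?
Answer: -50048/34815 ≈ -1.4375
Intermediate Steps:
134/330 + 389/(-211) = 134*(1/330) + 389*(-1/211) = 67/165 - 389/211 = -50048/34815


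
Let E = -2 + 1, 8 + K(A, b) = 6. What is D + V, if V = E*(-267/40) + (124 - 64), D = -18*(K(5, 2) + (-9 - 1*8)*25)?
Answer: 310107/40 ≈ 7752.7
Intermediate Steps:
K(A, b) = -2 (K(A, b) = -8 + 6 = -2)
E = -1
D = 7686 (D = -18*(-2 + (-9 - 1*8)*25) = -18*(-2 + (-9 - 8)*25) = -18*(-2 - 17*25) = -18*(-2 - 425) = -18*(-427) = 7686)
V = 2667/40 (V = -(-267)/40 + (124 - 64) = -(-267)/40 + 60 = -1*(-267/40) + 60 = 267/40 + 60 = 2667/40 ≈ 66.675)
D + V = 7686 + 2667/40 = 310107/40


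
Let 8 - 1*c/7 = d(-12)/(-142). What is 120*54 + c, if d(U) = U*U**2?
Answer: 458008/71 ≈ 6450.8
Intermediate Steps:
d(U) = U**3
c = -2072/71 (c = 56 - 7*(-12)**3/(-142) = 56 - (-12096)*(-1)/142 = 56 - 7*864/71 = 56 - 6048/71 = -2072/71 ≈ -29.183)
120*54 + c = 120*54 - 2072/71 = 6480 - 2072/71 = 458008/71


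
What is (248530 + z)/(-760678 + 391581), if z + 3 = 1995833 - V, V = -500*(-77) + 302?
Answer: -2205558/369097 ≈ -5.9755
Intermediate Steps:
V = 38802 (V = 38500 + 302 = 38802)
z = 1957028 (z = -3 + (1995833 - 1*38802) = -3 + (1995833 - 38802) = -3 + 1957031 = 1957028)
(248530 + z)/(-760678 + 391581) = (248530 + 1957028)/(-760678 + 391581) = 2205558/(-369097) = 2205558*(-1/369097) = -2205558/369097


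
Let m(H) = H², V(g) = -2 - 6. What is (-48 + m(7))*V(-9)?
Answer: -8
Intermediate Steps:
V(g) = -8
(-48 + m(7))*V(-9) = (-48 + 7²)*(-8) = (-48 + 49)*(-8) = 1*(-8) = -8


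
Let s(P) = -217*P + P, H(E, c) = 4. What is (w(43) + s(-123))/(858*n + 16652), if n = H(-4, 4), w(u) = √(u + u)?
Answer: 6642/5021 + √86/20084 ≈ 1.3233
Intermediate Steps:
w(u) = √2*√u (w(u) = √(2*u) = √2*√u)
n = 4
s(P) = -216*P
(w(43) + s(-123))/(858*n + 16652) = (√2*√43 - 216*(-123))/(858*4 + 16652) = (√86 + 26568)/(3432 + 16652) = (26568 + √86)/20084 = (26568 + √86)*(1/20084) = 6642/5021 + √86/20084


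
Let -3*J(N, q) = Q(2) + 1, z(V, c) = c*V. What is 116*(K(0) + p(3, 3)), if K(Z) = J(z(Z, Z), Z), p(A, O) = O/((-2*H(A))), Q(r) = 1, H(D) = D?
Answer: -406/3 ≈ -135.33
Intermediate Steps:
z(V, c) = V*c
p(A, O) = -O/(2*A) (p(A, O) = O/((-2*A)) = O*(-1/(2*A)) = -O/(2*A))
J(N, q) = -2/3 (J(N, q) = -(1 + 1)/3 = -1/3*2 = -2/3)
K(Z) = -2/3
116*(K(0) + p(3, 3)) = 116*(-2/3 - 1/2*3/3) = 116*(-2/3 - 1/2*3*1/3) = 116*(-2/3 - 1/2) = 116*(-7/6) = -406/3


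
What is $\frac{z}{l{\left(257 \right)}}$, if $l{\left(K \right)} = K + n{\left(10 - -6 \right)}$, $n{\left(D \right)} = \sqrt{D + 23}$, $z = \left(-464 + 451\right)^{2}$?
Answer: $\frac{43433}{66010} - \frac{169 \sqrt{39}}{66010} \approx 0.64199$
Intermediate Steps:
$z = 169$ ($z = \left(-13\right)^{2} = 169$)
$n{\left(D \right)} = \sqrt{23 + D}$
$l{\left(K \right)} = K + \sqrt{39}$ ($l{\left(K \right)} = K + \sqrt{23 + \left(10 - -6\right)} = K + \sqrt{23 + \left(10 + 6\right)} = K + \sqrt{23 + 16} = K + \sqrt{39}$)
$\frac{z}{l{\left(257 \right)}} = \frac{169}{257 + \sqrt{39}}$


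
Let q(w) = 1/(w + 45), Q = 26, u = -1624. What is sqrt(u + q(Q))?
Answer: I*sqrt(8186513)/71 ≈ 40.299*I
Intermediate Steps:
q(w) = 1/(45 + w)
sqrt(u + q(Q)) = sqrt(-1624 + 1/(45 + 26)) = sqrt(-1624 + 1/71) = sqrt(-115303/71) = I*sqrt(8186513)/71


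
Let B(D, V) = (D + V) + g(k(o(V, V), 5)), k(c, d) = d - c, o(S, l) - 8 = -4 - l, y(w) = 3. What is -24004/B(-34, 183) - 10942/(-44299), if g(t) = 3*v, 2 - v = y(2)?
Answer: -530877832/3233827 ≈ -164.16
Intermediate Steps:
o(S, l) = 4 - l (o(S, l) = 8 + (-4 - l) = 4 - l)
v = -1 (v = 2 - 1*3 = 2 - 3 = -1)
g(t) = -3 (g(t) = 3*(-1) = -3)
B(D, V) = -3 + D + V (B(D, V) = (D + V) - 3 = -3 + D + V)
-24004/B(-34, 183) - 10942/(-44299) = -24004/(-3 - 34 + 183) - 10942/(-44299) = -24004/146 - 10942*(-1/44299) = -24004*1/146 + 10942/44299 = -12002/73 + 10942/44299 = -530877832/3233827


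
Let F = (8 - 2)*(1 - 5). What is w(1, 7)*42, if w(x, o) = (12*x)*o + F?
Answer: 2520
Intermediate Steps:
F = -24 (F = 6*(-4) = -24)
w(x, o) = -24 + 12*o*x (w(x, o) = (12*x)*o - 24 = 12*o*x - 24 = -24 + 12*o*x)
w(1, 7)*42 = (-24 + 12*7*1)*42 = (-24 + 84)*42 = 60*42 = 2520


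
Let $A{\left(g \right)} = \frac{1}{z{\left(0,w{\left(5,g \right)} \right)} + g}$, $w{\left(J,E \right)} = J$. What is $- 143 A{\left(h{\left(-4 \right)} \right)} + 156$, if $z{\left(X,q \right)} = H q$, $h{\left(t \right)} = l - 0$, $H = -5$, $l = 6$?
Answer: $\frac{3107}{19} \approx 163.53$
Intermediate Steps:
$h{\left(t \right)} = 6$ ($h{\left(t \right)} = 6 - 0 = 6 + 0 = 6$)
$z{\left(X,q \right)} = - 5 q$
$A{\left(g \right)} = \frac{1}{-25 + g}$ ($A{\left(g \right)} = \frac{1}{\left(-5\right) 5 + g} = \frac{1}{-25 + g}$)
$- 143 A{\left(h{\left(-4 \right)} \right)} + 156 = - \frac{143}{-25 + 6} + 156 = - \frac{143}{-19} + 156 = \left(-143\right) \left(- \frac{1}{19}\right) + 156 = \frac{143}{19} + 156 = \frac{3107}{19}$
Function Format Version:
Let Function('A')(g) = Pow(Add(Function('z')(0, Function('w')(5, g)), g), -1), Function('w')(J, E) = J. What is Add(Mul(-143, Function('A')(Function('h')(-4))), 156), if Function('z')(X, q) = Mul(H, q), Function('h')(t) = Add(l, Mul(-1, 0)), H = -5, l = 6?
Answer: Rational(3107, 19) ≈ 163.53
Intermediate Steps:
Function('h')(t) = 6 (Function('h')(t) = Add(6, Mul(-1, 0)) = Add(6, 0) = 6)
Function('z')(X, q) = Mul(-5, q)
Function('A')(g) = Pow(Add(-25, g), -1) (Function('A')(g) = Pow(Add(Mul(-5, 5), g), -1) = Pow(Add(-25, g), -1))
Add(Mul(-143, Function('A')(Function('h')(-4))), 156) = Add(Mul(-143, Pow(Add(-25, 6), -1)), 156) = Add(Mul(-143, Pow(-19, -1)), 156) = Add(Mul(-143, Rational(-1, 19)), 156) = Add(Rational(143, 19), 156) = Rational(3107, 19)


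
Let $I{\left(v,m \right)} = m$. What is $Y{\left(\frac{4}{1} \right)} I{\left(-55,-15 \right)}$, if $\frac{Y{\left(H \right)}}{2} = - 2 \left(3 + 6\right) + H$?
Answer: $420$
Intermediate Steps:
$Y{\left(H \right)} = -36 + 2 H$ ($Y{\left(H \right)} = 2 \left(- 2 \left(3 + 6\right) + H\right) = 2 \left(\left(-2\right) 9 + H\right) = 2 \left(-18 + H\right) = -36 + 2 H$)
$Y{\left(\frac{4}{1} \right)} I{\left(-55,-15 \right)} = \left(-36 + 2 \cdot \frac{4}{1}\right) \left(-15\right) = \left(-36 + 2 \cdot 4 \cdot 1\right) \left(-15\right) = \left(-36 + 2 \cdot 4\right) \left(-15\right) = \left(-36 + 8\right) \left(-15\right) = \left(-28\right) \left(-15\right) = 420$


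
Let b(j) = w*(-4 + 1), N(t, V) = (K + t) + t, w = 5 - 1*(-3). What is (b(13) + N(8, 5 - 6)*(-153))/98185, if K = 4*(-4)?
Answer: -24/98185 ≈ -0.00024444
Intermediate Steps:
K = -16
w = 8 (w = 5 + 3 = 8)
N(t, V) = -16 + 2*t (N(t, V) = (-16 + t) + t = -16 + 2*t)
b(j) = -24 (b(j) = 8*(-4 + 1) = 8*(-3) = -24)
(b(13) + N(8, 5 - 6)*(-153))/98185 = (-24 + (-16 + 2*8)*(-153))/98185 = (-24 + (-16 + 16)*(-153))*(1/98185) = (-24 + 0*(-153))*(1/98185) = (-24 + 0)*(1/98185) = -24*1/98185 = -24/98185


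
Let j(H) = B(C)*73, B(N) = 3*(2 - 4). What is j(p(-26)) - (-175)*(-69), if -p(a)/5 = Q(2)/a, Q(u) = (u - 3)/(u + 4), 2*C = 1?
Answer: -12513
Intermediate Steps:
C = ½ (C = (½)*1 = ½ ≈ 0.50000)
Q(u) = (-3 + u)/(4 + u)
B(N) = -6 (B(N) = 3*(-2) = -6)
p(a) = 5/(6*a) (p(a) = -5*(-3 + 2)/(4 + 2)/a = -5*-1/6/a = -5*(⅙)*(-1)/a = -(-5)/(6*a) = 5/(6*a))
j(H) = -438 (j(H) = -6*73 = -438)
j(p(-26)) - (-175)*(-69) = -438 - (-175)*(-69) = -438 - 1*12075 = -438 - 12075 = -12513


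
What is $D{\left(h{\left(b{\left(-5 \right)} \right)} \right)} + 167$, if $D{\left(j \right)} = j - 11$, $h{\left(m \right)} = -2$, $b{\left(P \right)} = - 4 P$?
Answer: $154$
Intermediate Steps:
$D{\left(j \right)} = -11 + j$
$D{\left(h{\left(b{\left(-5 \right)} \right)} \right)} + 167 = \left(-11 - 2\right) + 167 = -13 + 167 = 154$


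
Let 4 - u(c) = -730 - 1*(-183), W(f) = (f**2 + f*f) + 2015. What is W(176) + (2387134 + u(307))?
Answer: 2451652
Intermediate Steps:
W(f) = 2015 + 2*f**2 (W(f) = (f**2 + f**2) + 2015 = 2*f**2 + 2015 = 2015 + 2*f**2)
u(c) = 551 (u(c) = 4 - (-730 - 1*(-183)) = 4 - (-730 + 183) = 4 - 1*(-547) = 4 + 547 = 551)
W(176) + (2387134 + u(307)) = (2015 + 2*176**2) + (2387134 + 551) = (2015 + 2*30976) + 2387685 = (2015 + 61952) + 2387685 = 63967 + 2387685 = 2451652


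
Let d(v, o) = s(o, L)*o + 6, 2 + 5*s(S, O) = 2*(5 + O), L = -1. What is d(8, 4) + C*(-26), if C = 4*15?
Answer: -7746/5 ≈ -1549.2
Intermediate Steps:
C = 60
s(S, O) = 8/5 + 2*O/5 (s(S, O) = -⅖ + (2*(5 + O))/5 = -⅖ + (10 + 2*O)/5 = -⅖ + (2 + 2*O/5) = 8/5 + 2*O/5)
d(v, o) = 6 + 6*o/5 (d(v, o) = (8/5 + (⅖)*(-1))*o + 6 = (8/5 - ⅖)*o + 6 = 6*o/5 + 6 = 6 + 6*o/5)
d(8, 4) + C*(-26) = (6 + (6/5)*4) + 60*(-26) = (6 + 24/5) - 1560 = 54/5 - 1560 = -7746/5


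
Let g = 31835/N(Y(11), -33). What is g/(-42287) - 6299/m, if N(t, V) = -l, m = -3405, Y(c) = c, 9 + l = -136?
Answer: 7702928942/4175629815 ≈ 1.8447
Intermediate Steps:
l = -145 (l = -9 - 136 = -145)
N(t, V) = 145 (N(t, V) = -1*(-145) = 145)
g = 6367/29 (g = 31835/145 = 31835*(1/145) = 6367/29 ≈ 219.55)
g/(-42287) - 6299/m = (6367/29)/(-42287) - 6299/(-3405) = (6367/29)*(-1/42287) - 6299*(-1/3405) = -6367/1226323 + 6299/3405 = 7702928942/4175629815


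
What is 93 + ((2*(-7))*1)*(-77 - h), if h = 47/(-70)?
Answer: 5808/5 ≈ 1161.6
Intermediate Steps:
h = -47/70 (h = 47*(-1/70) = -47/70 ≈ -0.67143)
93 + ((2*(-7))*1)*(-77 - h) = 93 + ((2*(-7))*1)*(-77 - 1*(-47/70)) = 93 + (-14*1)*(-77 + 47/70) = 93 - 14*(-5343/70) = 93 + 5343/5 = 5808/5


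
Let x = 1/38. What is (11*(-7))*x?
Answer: -77/38 ≈ -2.0263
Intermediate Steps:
x = 1/38 ≈ 0.026316
(11*(-7))*x = (11*(-7))*(1/38) = -77*1/38 = -77/38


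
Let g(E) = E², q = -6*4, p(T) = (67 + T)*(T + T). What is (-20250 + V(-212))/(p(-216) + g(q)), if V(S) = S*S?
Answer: 12347/32472 ≈ 0.38024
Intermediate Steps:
p(T) = 2*T*(67 + T) (p(T) = (67 + T)*(2*T) = 2*T*(67 + T))
q = -24
V(S) = S²
(-20250 + V(-212))/(p(-216) + g(q)) = (-20250 + (-212)²)/(2*(-216)*(67 - 216) + (-24)²) = (-20250 + 44944)/(2*(-216)*(-149) + 576) = 24694/(64368 + 576) = 24694/64944 = 24694*(1/64944) = 12347/32472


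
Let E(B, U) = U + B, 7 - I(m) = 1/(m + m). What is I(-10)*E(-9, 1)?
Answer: -282/5 ≈ -56.400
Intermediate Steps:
I(m) = 7 - 1/(2*m) (I(m) = 7 - 1/(m + m) = 7 - 1/(2*m))
E(B, U) = B + U
I(-10)*E(-9, 1) = (7 - 1/2/(-10))*(-9 + 1) = (7 - 1/2*(-1/10))*(-8) = (7 + 1/20)*(-8) = (141/20)*(-8) = -282/5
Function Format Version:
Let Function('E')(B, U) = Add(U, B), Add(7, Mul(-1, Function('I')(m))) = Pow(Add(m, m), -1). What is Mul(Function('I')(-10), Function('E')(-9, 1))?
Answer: Rational(-282, 5) ≈ -56.400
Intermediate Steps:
Function('I')(m) = Add(7, Mul(Rational(-1, 2), Pow(m, -1))) (Function('I')(m) = Add(7, Mul(-1, Pow(Add(m, m), -1))) = Add(7, Mul(-1, Pow(Mul(2, m), -1))) = Add(7, Mul(-1, Mul(Rational(1, 2), Pow(m, -1)))) = Add(7, Mul(Rational(-1, 2), Pow(m, -1))))
Function('E')(B, U) = Add(B, U)
Mul(Function('I')(-10), Function('E')(-9, 1)) = Mul(Add(7, Mul(Rational(-1, 2), Pow(-10, -1))), Add(-9, 1)) = Mul(Add(7, Mul(Rational(-1, 2), Rational(-1, 10))), -8) = Mul(Add(7, Rational(1, 20)), -8) = Mul(Rational(141, 20), -8) = Rational(-282, 5)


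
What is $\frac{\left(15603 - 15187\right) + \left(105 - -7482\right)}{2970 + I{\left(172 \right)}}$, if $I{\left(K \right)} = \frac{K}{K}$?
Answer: $\frac{8003}{2971} \approx 2.6937$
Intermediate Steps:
$I{\left(K \right)} = 1$
$\frac{\left(15603 - 15187\right) + \left(105 - -7482\right)}{2970 + I{\left(172 \right)}} = \frac{\left(15603 - 15187\right) + \left(105 - -7482\right)}{2970 + 1} = \frac{416 + \left(105 + 7482\right)}{2971} = \left(416 + 7587\right) \frac{1}{2971} = 8003 \cdot \frac{1}{2971} = \frac{8003}{2971}$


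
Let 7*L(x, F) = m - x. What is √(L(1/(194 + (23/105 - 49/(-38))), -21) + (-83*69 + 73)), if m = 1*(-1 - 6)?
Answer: I*√3441199402137885/780079 ≈ 75.2*I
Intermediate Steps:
m = -7 (m = 1*(-7) = -7)
L(x, F) = -1 - x/7 (L(x, F) = (-7 - x)/7 = -1 - x/7)
√(L(1/(194 + (23/105 - 49/(-38))), -21) + (-83*69 + 73)) = √((-1 - 1/(7*(194 + (23/105 - 49/(-38))))) + (-83*69 + 73)) = √((-1 - 1/(7*(194 + (23*(1/105) - 49*(-1/38))))) + (-5727 + 73)) = √((-1 - 1/(7*(194 + (23/105 + 49/38)))) - 5654) = √((-1 - 1/(7*(194 + 6019/3990))) - 5654) = √((-1 - 1/(7*780079/3990)) - 5654) = √((-1 - ⅐*3990/780079) - 5654) = √((-1 - 570/780079) - 5654) = √(-780649/780079 - 5654) = √(-4411347315/780079) = I*√3441199402137885/780079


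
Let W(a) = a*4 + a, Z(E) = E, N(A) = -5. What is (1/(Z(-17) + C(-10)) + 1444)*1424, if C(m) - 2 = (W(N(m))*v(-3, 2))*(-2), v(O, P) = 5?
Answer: 483221584/235 ≈ 2.0563e+6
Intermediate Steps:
W(a) = 5*a (W(a) = 4*a + a = 5*a)
C(m) = 252 (C(m) = 2 + ((5*(-5))*5)*(-2) = 2 - 25*5*(-2) = 2 - 125*(-2) = 2 + 250 = 252)
(1/(Z(-17) + C(-10)) + 1444)*1424 = (1/(-17 + 252) + 1444)*1424 = (1/235 + 1444)*1424 = (339341/235)*1424 = 483221584/235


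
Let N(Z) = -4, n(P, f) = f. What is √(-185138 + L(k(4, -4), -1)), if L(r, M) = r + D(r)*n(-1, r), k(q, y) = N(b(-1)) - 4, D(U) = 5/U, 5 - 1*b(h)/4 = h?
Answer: I*√185141 ≈ 430.28*I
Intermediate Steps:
b(h) = 20 - 4*h
k(q, y) = -8 (k(q, y) = -4 - 4 = -8)
L(r, M) = 5 + r (L(r, M) = r + (5/r)*r = r + 5 = 5 + r)
√(-185138 + L(k(4, -4), -1)) = √(-185138 + (5 - 8)) = √(-185138 - 3) = √(-185141) = I*√185141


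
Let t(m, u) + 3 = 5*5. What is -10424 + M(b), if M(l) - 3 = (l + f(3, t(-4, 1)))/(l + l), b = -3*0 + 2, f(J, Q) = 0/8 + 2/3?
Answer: -31261/3 ≈ -10420.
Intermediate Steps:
t(m, u) = 22 (t(m, u) = -3 + 5*5 = -3 + 25 = 22)
f(J, Q) = ⅔ (f(J, Q) = 0*(⅛) + 2*(⅓) = 0 + ⅔ = ⅔)
b = 2 (b = 0 + 2 = 2)
M(l) = 3 + (⅔ + l)/(2*l) (M(l) = 3 + (l + ⅔)/(l + l) = 3 + (⅔ + l)/((2*l)) = 3 + (⅔ + l)*(1/(2*l)) = 3 + (⅔ + l)/(2*l))
-10424 + M(b) = -10424 + (⅙)*(2 + 21*2)/2 = -10424 + (⅙)*(½)*(2 + 42) = -10424 + (⅙)*(½)*44 = -10424 + 11/3 = -31261/3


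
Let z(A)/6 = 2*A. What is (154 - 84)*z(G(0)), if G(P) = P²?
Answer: 0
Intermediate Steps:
z(A) = 12*A (z(A) = 6*(2*A) = 12*A)
(154 - 84)*z(G(0)) = (154 - 84)*(12*0²) = 70*(12*0) = 70*0 = 0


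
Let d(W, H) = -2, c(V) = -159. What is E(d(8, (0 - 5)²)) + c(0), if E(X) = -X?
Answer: -157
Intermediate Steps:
E(d(8, (0 - 5)²)) + c(0) = -1*(-2) - 159 = 2 - 159 = -157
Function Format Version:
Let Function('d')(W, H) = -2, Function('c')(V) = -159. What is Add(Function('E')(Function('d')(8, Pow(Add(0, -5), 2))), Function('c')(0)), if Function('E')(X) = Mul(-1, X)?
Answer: -157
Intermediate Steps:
Add(Function('E')(Function('d')(8, Pow(Add(0, -5), 2))), Function('c')(0)) = Add(Mul(-1, -2), -159) = Add(2, -159) = -157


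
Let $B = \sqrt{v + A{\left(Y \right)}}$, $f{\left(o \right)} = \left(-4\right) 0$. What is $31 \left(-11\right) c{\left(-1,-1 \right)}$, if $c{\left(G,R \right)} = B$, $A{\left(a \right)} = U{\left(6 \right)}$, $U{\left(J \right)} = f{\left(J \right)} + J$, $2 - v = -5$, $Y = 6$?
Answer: $- 341 \sqrt{13} \approx -1229.5$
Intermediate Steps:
$f{\left(o \right)} = 0$
$v = 7$ ($v = 2 - -5 = 2 + 5 = 7$)
$U{\left(J \right)} = J$ ($U{\left(J \right)} = 0 + J = J$)
$A{\left(a \right)} = 6$
$B = \sqrt{13}$ ($B = \sqrt{7 + 6} = \sqrt{13} \approx 3.6056$)
$c{\left(G,R \right)} = \sqrt{13}$
$31 \left(-11\right) c{\left(-1,-1 \right)} = 31 \left(-11\right) \sqrt{13} = - 341 \sqrt{13}$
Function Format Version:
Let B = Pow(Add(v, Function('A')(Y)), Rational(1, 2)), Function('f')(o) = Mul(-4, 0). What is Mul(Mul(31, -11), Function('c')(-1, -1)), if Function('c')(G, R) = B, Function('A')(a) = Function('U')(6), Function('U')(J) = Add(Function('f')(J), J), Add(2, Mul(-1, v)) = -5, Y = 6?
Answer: Mul(-341, Pow(13, Rational(1, 2))) ≈ -1229.5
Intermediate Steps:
Function('f')(o) = 0
v = 7 (v = Add(2, Mul(-1, -5)) = Add(2, 5) = 7)
Function('U')(J) = J (Function('U')(J) = Add(0, J) = J)
Function('A')(a) = 6
B = Pow(13, Rational(1, 2)) (B = Pow(Add(7, 6), Rational(1, 2)) = Pow(13, Rational(1, 2)) ≈ 3.6056)
Function('c')(G, R) = Pow(13, Rational(1, 2))
Mul(Mul(31, -11), Function('c')(-1, -1)) = Mul(Mul(31, -11), Pow(13, Rational(1, 2))) = Mul(-341, Pow(13, Rational(1, 2)))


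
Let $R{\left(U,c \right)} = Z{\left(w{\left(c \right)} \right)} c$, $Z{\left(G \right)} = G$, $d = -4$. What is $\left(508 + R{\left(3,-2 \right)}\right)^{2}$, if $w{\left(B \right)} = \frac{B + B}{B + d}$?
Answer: $\frac{2310400}{9} \approx 2.5671 \cdot 10^{5}$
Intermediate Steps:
$w{\left(B \right)} = \frac{2 B}{-4 + B}$ ($w{\left(B \right)} = \frac{B + B}{B - 4} = \frac{2 B}{-4 + B}$)
$R{\left(U,c \right)} = \frac{2 c^{2}}{-4 + c}$ ($R{\left(U,c \right)} = \frac{2 c}{-4 + c} c = \frac{2 c^{2}}{-4 + c}$)
$\left(508 + R{\left(3,-2 \right)}\right)^{2} = \left(508 + \frac{2 \left(-2\right)^{2}}{-4 - 2}\right)^{2} = \left(508 + 2 \cdot 4 \frac{1}{-6}\right)^{2} = \left(508 + 2 \cdot 4 \left(- \frac{1}{6}\right)\right)^{2} = \left(508 - \frac{4}{3}\right)^{2} = \left(\frac{1520}{3}\right)^{2} = \frac{2310400}{9}$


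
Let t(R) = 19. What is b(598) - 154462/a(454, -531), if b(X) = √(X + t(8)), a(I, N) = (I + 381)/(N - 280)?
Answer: 125268682/835 + √617 ≈ 1.5005e+5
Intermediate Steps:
a(I, N) = (381 + I)/(-280 + N)
b(X) = √(19 + X) (b(X) = √(X + 19) = √(19 + X))
b(598) - 154462/a(454, -531) = √(19 + 598) - 154462*(-280 - 531)/(381 + 454) = √617 - 154462/(835/(-811)) = √617 - 154462/((-1/811*835)) = √617 - 154462/(-835/811) = √617 - 154462*(-811/835) = √617 + 125268682/835 = 125268682/835 + √617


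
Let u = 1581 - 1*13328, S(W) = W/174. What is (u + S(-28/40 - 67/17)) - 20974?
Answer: -322629323/9860 ≈ -32721.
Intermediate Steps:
S(W) = W/174 (S(W) = W*(1/174) = W/174)
u = -11747 (u = 1581 - 13328 = -11747)
(u + S(-28/40 - 67/17)) - 20974 = (-11747 + (-28/40 - 67/17)/174) - 20974 = (-11747 + (-28*1/40 - 67*1/17)/174) - 20974 = (-11747 + (-7/10 - 67/17)/174) - 20974 = (-11747 + (1/174)*(-789/170)) - 20974 = (-11747 - 263/9860) - 20974 = -115825683/9860 - 20974 = -322629323/9860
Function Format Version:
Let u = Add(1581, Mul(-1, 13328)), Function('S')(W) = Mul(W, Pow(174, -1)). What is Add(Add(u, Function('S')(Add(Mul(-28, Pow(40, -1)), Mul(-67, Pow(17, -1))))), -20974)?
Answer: Rational(-322629323, 9860) ≈ -32721.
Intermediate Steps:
Function('S')(W) = Mul(Rational(1, 174), W) (Function('S')(W) = Mul(W, Rational(1, 174)) = Mul(Rational(1, 174), W))
u = -11747 (u = Add(1581, -13328) = -11747)
Add(Add(u, Function('S')(Add(Mul(-28, Pow(40, -1)), Mul(-67, Pow(17, -1))))), -20974) = Add(Add(-11747, Mul(Rational(1, 174), Add(Mul(-28, Pow(40, -1)), Mul(-67, Pow(17, -1))))), -20974) = Add(Add(-11747, Mul(Rational(1, 174), Add(Mul(-28, Rational(1, 40)), Mul(-67, Rational(1, 17))))), -20974) = Add(Add(-11747, Mul(Rational(1, 174), Add(Rational(-7, 10), Rational(-67, 17)))), -20974) = Add(Add(-11747, Mul(Rational(1, 174), Rational(-789, 170))), -20974) = Add(Add(-11747, Rational(-263, 9860)), -20974) = Add(Rational(-115825683, 9860), -20974) = Rational(-322629323, 9860)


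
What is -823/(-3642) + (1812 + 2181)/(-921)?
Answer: -4594841/1118094 ≈ -4.1095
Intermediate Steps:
-823/(-3642) + (1812 + 2181)/(-921) = -823*(-1/3642) + 3993*(-1/921) = 823/3642 - 1331/307 = -4594841/1118094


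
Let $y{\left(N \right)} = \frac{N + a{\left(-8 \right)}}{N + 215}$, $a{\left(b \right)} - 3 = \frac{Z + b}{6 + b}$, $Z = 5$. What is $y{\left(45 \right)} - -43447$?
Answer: $\frac{22592539}{520} \approx 43447.0$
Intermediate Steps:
$a{\left(b \right)} = 3 + \frac{5 + b}{6 + b}$
$y{\left(N \right)} = \frac{\frac{9}{2} + N}{215 + N}$ ($y{\left(N \right)} = \frac{N + \frac{23 + 4 \left(-8\right)}{6 - 8}}{N + 215} = \frac{N + \frac{23 - 32}{-2}}{215 + N} = \frac{N - - \frac{9}{2}}{215 + N} = \frac{N + \frac{9}{2}}{215 + N} = \frac{\frac{9}{2} + N}{215 + N}$)
$y{\left(45 \right)} - -43447 = \frac{\frac{9}{2} + 45}{215 + 45} - -43447 = \frac{1}{260} \cdot \frac{99}{2} + 43447 = \frac{99}{520} + 43447 = \frac{22592539}{520}$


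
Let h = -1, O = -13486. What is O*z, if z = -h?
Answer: -13486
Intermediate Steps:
z = 1 (z = -1*(-1) = 1)
O*z = -13486*1 = -13486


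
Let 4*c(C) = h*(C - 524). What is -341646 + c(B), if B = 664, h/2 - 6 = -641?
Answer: -386096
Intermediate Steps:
h = -1270 (h = 12 + 2*(-641) = 12 - 1282 = -1270)
c(C) = 166370 - 635*C/2 (c(C) = (-1270*(C - 524))/4 = (-1270*(-524 + C))/4 = (665480 - 1270*C)/4 = 166370 - 635*C/2)
-341646 + c(B) = -341646 + (166370 - 635/2*664) = -341646 + (166370 - 210820) = -341646 - 44450 = -386096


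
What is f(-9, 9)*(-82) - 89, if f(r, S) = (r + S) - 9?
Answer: 649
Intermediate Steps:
f(r, S) = -9 + S + r (f(r, S) = (S + r) - 9 = -9 + S + r)
f(-9, 9)*(-82) - 89 = (-9 + 9 - 9)*(-82) - 89 = -9*(-82) - 89 = 738 - 89 = 649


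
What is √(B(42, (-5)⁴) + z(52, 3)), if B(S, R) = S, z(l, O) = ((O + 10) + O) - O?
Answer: √55 ≈ 7.4162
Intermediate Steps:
z(l, O) = 10 + O (z(l, O) = ((10 + O) + O) - O = (10 + 2*O) - O = 10 + O)
√(B(42, (-5)⁴) + z(52, 3)) = √(42 + (10 + 3)) = √(42 + 13) = √55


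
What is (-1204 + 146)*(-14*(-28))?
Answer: -414736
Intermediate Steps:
(-1204 + 146)*(-14*(-28)) = -1058*392 = -414736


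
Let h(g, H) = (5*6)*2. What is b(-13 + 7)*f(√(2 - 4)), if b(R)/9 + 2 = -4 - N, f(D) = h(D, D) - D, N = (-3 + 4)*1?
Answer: -3780 + 63*I*√2 ≈ -3780.0 + 89.095*I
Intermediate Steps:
N = 1 (N = 1*1 = 1)
h(g, H) = 60 (h(g, H) = 30*2 = 60)
f(D) = 60 - D
b(R) = -63 (b(R) = -18 + 9*(-4 - 1*1) = -18 + 9*(-4 - 1) = -18 + 9*(-5) = -18 - 45 = -63)
b(-13 + 7)*f(√(2 - 4)) = -63*(60 - √(2 - 4)) = -63*(60 - √(-2)) = -63*(60 - I*√2) = -3780 + 63*I*√2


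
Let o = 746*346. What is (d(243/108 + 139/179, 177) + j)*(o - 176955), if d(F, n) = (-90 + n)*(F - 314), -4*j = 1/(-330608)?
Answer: -519776156775586373/236715328 ≈ -2.1958e+9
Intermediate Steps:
j = 1/1322432 (j = -¼/(-330608) = -¼*(-1/330608) = 1/1322432 ≈ 7.5618e-7)
o = 258116
d(F, n) = (-314 + F)*(-90 + n) (d(F, n) = (-90 + n)*(-314 + F) = (-314 + F)*(-90 + n))
(d(243/108 + 139/179, 177) + j)*(o - 176955) = ((28260 - 314*177 - 90*(243/108 + 139/179) + (243/108 + 139/179)*177) + 1/1322432)*(258116 - 176955) = ((28260 - 55578 - 90*(243*(1/108) + 139*(1/179)) + (243*(1/108) + 139*(1/179))*177) + 1/1322432)*81161 = ((28260 - 55578 - 90*(9/4 + 139/179) + (9/4 + 139/179)*177) + 1/1322432)*81161 = ((28260 - 55578 - 90*2167/716 + (2167/716)*177) + 1/1322432)*81161 = ((28260 - 55578 - 97515/358 + 383559/716) + 1/1322432)*81161 = (-19371159/716 + 1/1322432)*81161 = -6404260134493/236715328*81161 = -519776156775586373/236715328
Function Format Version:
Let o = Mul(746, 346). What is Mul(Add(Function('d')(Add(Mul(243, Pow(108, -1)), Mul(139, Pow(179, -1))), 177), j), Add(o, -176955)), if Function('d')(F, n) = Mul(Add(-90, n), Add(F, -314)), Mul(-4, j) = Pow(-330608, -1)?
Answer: Rational(-519776156775586373, 236715328) ≈ -2.1958e+9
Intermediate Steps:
j = Rational(1, 1322432) (j = Mul(Rational(-1, 4), Pow(-330608, -1)) = Mul(Rational(-1, 4), Rational(-1, 330608)) = Rational(1, 1322432) ≈ 7.5618e-7)
o = 258116
Function('d')(F, n) = Mul(Add(-314, F), Add(-90, n)) (Function('d')(F, n) = Mul(Add(-90, n), Add(-314, F)) = Mul(Add(-314, F), Add(-90, n)))
Mul(Add(Function('d')(Add(Mul(243, Pow(108, -1)), Mul(139, Pow(179, -1))), 177), j), Add(o, -176955)) = Mul(Add(Add(28260, Mul(-314, 177), Mul(-90, Add(Mul(243, Pow(108, -1)), Mul(139, Pow(179, -1)))), Mul(Add(Mul(243, Pow(108, -1)), Mul(139, Pow(179, -1))), 177)), Rational(1, 1322432)), Add(258116, -176955)) = Mul(Add(Add(28260, -55578, Mul(-90, Add(Mul(243, Rational(1, 108)), Mul(139, Rational(1, 179)))), Mul(Add(Mul(243, Rational(1, 108)), Mul(139, Rational(1, 179))), 177)), Rational(1, 1322432)), 81161) = Mul(Add(Add(28260, -55578, Mul(-90, Add(Rational(9, 4), Rational(139, 179))), Mul(Add(Rational(9, 4), Rational(139, 179)), 177)), Rational(1, 1322432)), 81161) = Mul(Add(Add(28260, -55578, Mul(-90, Rational(2167, 716)), Mul(Rational(2167, 716), 177)), Rational(1, 1322432)), 81161) = Mul(Add(Add(28260, -55578, Rational(-97515, 358), Rational(383559, 716)), Rational(1, 1322432)), 81161) = Mul(Add(Rational(-19371159, 716), Rational(1, 1322432)), 81161) = Mul(Rational(-6404260134493, 236715328), 81161) = Rational(-519776156775586373, 236715328)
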